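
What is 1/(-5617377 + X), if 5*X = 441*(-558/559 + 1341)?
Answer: -2795/15370232814 ≈ -1.8185e-7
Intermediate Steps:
X = 330335901/2795 (X = (441*(-558/559 + 1341))/5 = (441*(749061/559))/5 = (⅕)*(330335901/559) = 330335901/2795 ≈ 1.1819e+5)
1/(-5617377 + X) = 1/(-5617377 + 330335901/2795) = 1/(-15370232814/2795) = -2795/15370232814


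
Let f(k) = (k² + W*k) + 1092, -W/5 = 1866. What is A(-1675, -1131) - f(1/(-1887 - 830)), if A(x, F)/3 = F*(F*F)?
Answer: -32039701105078096/7382089 ≈ -4.3402e+9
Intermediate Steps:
W = -9330 (W = -5*1866 = -9330)
A(x, F) = 3*F³ (A(x, F) = 3*(F*(F*F)) = 3*(F*F²) = 3*F³)
f(k) = 1092 + k² - 9330*k (f(k) = (k² - 9330*k) + 1092 = 1092 + k² - 9330*k)
A(-1675, -1131) - f(1/(-1887 - 830)) = 3*(-1131)³ - (1092 + (1/(-1887 - 830))² - 9330/(-1887 - 830)) = 3*(-1446731091) - (1092 + (1/(-2717))² - 9330/(-2717)) = -4340193273 - (1092 + (-1/2717)² - 9330*(-1/2717)) = -4340193273 - (1092 + 1/7382089 + 9330/2717) = -4340193273 - 1*8086590799/7382089 = -4340193273 - 8086590799/7382089 = -32039701105078096/7382089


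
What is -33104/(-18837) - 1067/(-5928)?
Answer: 5547169/2863224 ≈ 1.9374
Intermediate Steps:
-33104/(-18837) - 1067/(-5928) = -33104*(-1/18837) - 1067*(-1/5928) = 33104/18837 + 1067/5928 = 5547169/2863224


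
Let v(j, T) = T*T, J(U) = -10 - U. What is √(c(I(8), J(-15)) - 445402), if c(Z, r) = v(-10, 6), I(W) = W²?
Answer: I*√445366 ≈ 667.36*I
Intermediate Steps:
v(j, T) = T²
c(Z, r) = 36 (c(Z, r) = 6² = 36)
√(c(I(8), J(-15)) - 445402) = √(36 - 445402) = √(-445366) = I*√445366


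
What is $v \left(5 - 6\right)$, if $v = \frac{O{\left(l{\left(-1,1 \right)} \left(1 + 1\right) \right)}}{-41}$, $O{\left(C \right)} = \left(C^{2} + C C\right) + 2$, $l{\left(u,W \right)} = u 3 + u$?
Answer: $\frac{130}{41} \approx 3.1707$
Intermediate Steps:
$l{\left(u,W \right)} = 4 u$ ($l{\left(u,W \right)} = 3 u + u = 4 u$)
$O{\left(C \right)} = 2 + 2 C^{2}$ ($O{\left(C \right)} = \left(C^{2} + C^{2}\right) + 2 = 2 C^{2} + 2 = 2 + 2 C^{2}$)
$v = - \frac{130}{41}$ ($v = \frac{2 + 2 \left(4 \left(-1\right) \left(1 + 1\right)\right)^{2}}{-41} = \left(2 + 2 \left(\left(-4\right) 2\right)^{2}\right) \left(- \frac{1}{41}\right) = \left(2 + 2 \left(-8\right)^{2}\right) \left(- \frac{1}{41}\right) = \left(2 + 2 \cdot 64\right) \left(- \frac{1}{41}\right) = \left(2 + 128\right) \left(- \frac{1}{41}\right) = 130 \left(- \frac{1}{41}\right) = - \frac{130}{41} \approx -3.1707$)
$v \left(5 - 6\right) = - \frac{130 \left(5 - 6\right)}{41} = \left(- \frac{130}{41}\right) \left(-1\right) = \frac{130}{41}$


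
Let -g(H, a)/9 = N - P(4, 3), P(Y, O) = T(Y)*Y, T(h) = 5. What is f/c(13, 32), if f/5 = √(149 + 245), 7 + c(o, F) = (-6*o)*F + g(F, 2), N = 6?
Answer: -5*√394/2377 ≈ -0.041753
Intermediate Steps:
P(Y, O) = 5*Y
g(H, a) = 126 (g(H, a) = -9*(6 - 5*4) = -9*(6 - 1*20) = -9*(6 - 20) = -9*(-14) = 126)
c(o, F) = 119 - 6*F*o (c(o, F) = -7 + ((-6*o)*F + 126) = -7 + (-6*F*o + 126) = -7 + (126 - 6*F*o) = 119 - 6*F*o)
f = 5*√394 (f = 5*√(149 + 245) = 5*√394 ≈ 99.247)
f/c(13, 32) = (5*√394)/(119 - 6*32*13) = (5*√394)/(119 - 2496) = (5*√394)/(-2377) = (5*√394)*(-1/2377) = -5*√394/2377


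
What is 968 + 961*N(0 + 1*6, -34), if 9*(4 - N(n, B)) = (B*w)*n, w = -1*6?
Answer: -125884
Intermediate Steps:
w = -6
N(n, B) = 4 + 2*B*n/3 (N(n, B) = 4 - B*(-6)*n/9 = 4 - (-6*B)*n/9 = 4 - (-2)*B*n/3 = 4 + 2*B*n/3)
968 + 961*N(0 + 1*6, -34) = 968 + 961*(4 + (2/3)*(-34)*(0 + 1*6)) = 968 + 961*(4 + (2/3)*(-34)*(0 + 6)) = 968 + 961*(4 + (2/3)*(-34)*6) = 968 + 961*(4 - 136) = 968 + 961*(-132) = 968 - 126852 = -125884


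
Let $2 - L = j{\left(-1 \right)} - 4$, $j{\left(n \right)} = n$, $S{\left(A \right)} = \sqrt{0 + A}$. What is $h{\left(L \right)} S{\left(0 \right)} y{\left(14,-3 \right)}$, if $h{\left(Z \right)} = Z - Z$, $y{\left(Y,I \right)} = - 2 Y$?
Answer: $0$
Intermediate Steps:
$S{\left(A \right)} = \sqrt{A}$
$L = 7$ ($L = 2 - \left(-1 - 4\right) = 2 - -5 = 2 + 5 = 7$)
$h{\left(Z \right)} = 0$
$h{\left(L \right)} S{\left(0 \right)} y{\left(14,-3 \right)} = 0 \sqrt{0} \left(\left(-2\right) 14\right) = 0 \cdot 0 \left(-28\right) = 0 \left(-28\right) = 0$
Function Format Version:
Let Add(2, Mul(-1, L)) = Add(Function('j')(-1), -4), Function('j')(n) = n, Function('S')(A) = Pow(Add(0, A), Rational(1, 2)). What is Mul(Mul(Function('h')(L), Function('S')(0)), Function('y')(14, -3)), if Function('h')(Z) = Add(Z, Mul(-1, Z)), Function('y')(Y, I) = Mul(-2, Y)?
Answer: 0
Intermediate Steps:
Function('S')(A) = Pow(A, Rational(1, 2))
L = 7 (L = Add(2, Mul(-1, Add(-1, -4))) = Add(2, Mul(-1, -5)) = Add(2, 5) = 7)
Function('h')(Z) = 0
Mul(Mul(Function('h')(L), Function('S')(0)), Function('y')(14, -3)) = Mul(Mul(0, Pow(0, Rational(1, 2))), Mul(-2, 14)) = Mul(Mul(0, 0), -28) = Mul(0, -28) = 0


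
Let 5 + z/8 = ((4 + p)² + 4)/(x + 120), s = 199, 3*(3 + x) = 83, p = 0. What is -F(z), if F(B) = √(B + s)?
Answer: -√7539231/217 ≈ -12.653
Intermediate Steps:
x = 74/3 (x = -3 + (⅓)*83 = -3 + 83/3 = 74/3 ≈ 24.667)
z = -8440/217 (z = -40 + 8*(((4 + 0)² + 4)/(74/3 + 120)) = -40 + 8*((4² + 4)/(434/3)) = -40 + 8*((16 + 4)*(3/434)) = -40 + 8*(20*(3/434)) = -40 + 8*(30/217) = -40 + 240/217 = -8440/217 ≈ -38.894)
F(B) = √(199 + B) (F(B) = √(B + 199) = √(199 + B))
-F(z) = -√(199 - 8440/217) = -√(34743/217) = -√7539231/217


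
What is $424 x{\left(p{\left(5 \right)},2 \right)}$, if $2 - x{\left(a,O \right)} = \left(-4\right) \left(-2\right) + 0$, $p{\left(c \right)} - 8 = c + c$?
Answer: $-2544$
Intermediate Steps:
$p{\left(c \right)} = 8 + 2 c$ ($p{\left(c \right)} = 8 + \left(c + c\right) = 8 + 2 c$)
$x{\left(a,O \right)} = -6$ ($x{\left(a,O \right)} = 2 - \left(\left(-4\right) \left(-2\right) + 0\right) = 2 - \left(8 + 0\right) = 2 - 8 = -6$)
$424 x{\left(p{\left(5 \right)},2 \right)} = 424 \left(-6\right) = -2544$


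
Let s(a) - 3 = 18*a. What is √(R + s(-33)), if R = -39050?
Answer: 7*I*√809 ≈ 199.1*I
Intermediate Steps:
s(a) = 3 + 18*a
√(R + s(-33)) = √(-39050 + (3 + 18*(-33))) = √(-39050 + (3 - 594)) = √(-39050 - 591) = √(-39641) = 7*I*√809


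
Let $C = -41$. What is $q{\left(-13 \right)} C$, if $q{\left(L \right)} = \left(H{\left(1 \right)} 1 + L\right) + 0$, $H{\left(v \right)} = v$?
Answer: $492$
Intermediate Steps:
$q{\left(L \right)} = 1 + L$ ($q{\left(L \right)} = \left(1 \cdot 1 + L\right) + 0 = \left(1 + L\right) + 0 = 1 + L$)
$q{\left(-13 \right)} C = \left(1 - 13\right) \left(-41\right) = \left(-12\right) \left(-41\right) = 492$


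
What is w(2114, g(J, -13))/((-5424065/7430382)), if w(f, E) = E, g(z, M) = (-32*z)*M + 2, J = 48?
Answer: -29676945708/1084813 ≈ -27357.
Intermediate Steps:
g(z, M) = 2 - 32*M*z (g(z, M) = -32*M*z + 2 = 2 - 32*M*z)
w(2114, g(J, -13))/((-5424065/7430382)) = (2 - 32*(-13)*48)/((-5424065/7430382)) = (2 + 19968)/((-5424065*1/7430382)) = 19970/(-5424065/7430382) = 19970*(-7430382/5424065) = -29676945708/1084813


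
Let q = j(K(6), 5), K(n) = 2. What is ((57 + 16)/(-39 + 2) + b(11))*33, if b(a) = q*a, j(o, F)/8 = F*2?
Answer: 1072071/37 ≈ 28975.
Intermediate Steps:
j(o, F) = 16*F (j(o, F) = 8*(F*2) = 8*(2*F) = 16*F)
q = 80 (q = 16*5 = 80)
b(a) = 80*a
((57 + 16)/(-39 + 2) + b(11))*33 = ((57 + 16)/(-39 + 2) + 80*11)*33 = (73/(-37) + 880)*33 = (73*(-1/37) + 880)*33 = (-73/37 + 880)*33 = (32487/37)*33 = 1072071/37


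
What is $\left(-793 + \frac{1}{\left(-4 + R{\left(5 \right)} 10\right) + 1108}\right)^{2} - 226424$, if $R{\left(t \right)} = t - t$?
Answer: $\frac{490480277857}{1218816} \approx 4.0242 \cdot 10^{5}$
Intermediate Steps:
$R{\left(t \right)} = 0$
$\left(-793 + \frac{1}{\left(-4 + R{\left(5 \right)} 10\right) + 1108}\right)^{2} - 226424 = \left(-793 + \frac{1}{\left(-4 + 0 \cdot 10\right) + 1108}\right)^{2} - 226424 = \left(-793 + \frac{1}{\left(-4 + 0\right) + 1108}\right)^{2} - 226424 = \left(-793 + \frac{1}{-4 + 1108}\right)^{2} - 226424 = \left(-793 + \frac{1}{1104}\right)^{2} - 226424 = \left(- \frac{875471}{1104}\right)^{2} - 226424 = \frac{766449471841}{1218816} - 226424 = \frac{490480277857}{1218816}$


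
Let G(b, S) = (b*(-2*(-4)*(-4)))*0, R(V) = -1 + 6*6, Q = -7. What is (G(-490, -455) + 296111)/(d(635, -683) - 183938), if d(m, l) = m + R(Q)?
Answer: -296111/183268 ≈ -1.6157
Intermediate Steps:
R(V) = 35 (R(V) = -1 + 36 = 35)
G(b, S) = 0 (G(b, S) = (b*(8*(-4)))*0 = (b*(-32))*0 = -32*b*0 = 0)
d(m, l) = 35 + m (d(m, l) = m + 35 = 35 + m)
(G(-490, -455) + 296111)/(d(635, -683) - 183938) = (0 + 296111)/((35 + 635) - 183938) = 296111/(670 - 183938) = 296111/(-183268) = 296111*(-1/183268) = -296111/183268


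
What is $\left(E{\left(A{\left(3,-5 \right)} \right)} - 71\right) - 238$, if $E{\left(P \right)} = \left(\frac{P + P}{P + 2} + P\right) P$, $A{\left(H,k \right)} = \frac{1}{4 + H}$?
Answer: $- \frac{227086}{735} \approx -308.96$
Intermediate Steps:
$E{\left(P \right)} = P \left(P + \frac{2 P}{2 + P}\right)$ ($E{\left(P \right)} = \left(\frac{2 P}{2 + P} + P\right) P = \left(P + \frac{2 P}{2 + P}\right) P = P \left(P + \frac{2 P}{2 + P}\right)$)
$\left(E{\left(A{\left(3,-5 \right)} \right)} - 71\right) - 238 = \left(\frac{\left(\frac{1}{4 + 3}\right)^{2} \left(4 + \frac{1}{4 + 3}\right)}{2 + \frac{1}{4 + 3}} - 71\right) - 238 = \left(\frac{\left(\frac{1}{7}\right)^{2} \left(4 + \frac{1}{7}\right)}{2 + \frac{1}{7}} - 71\right) - 238 = \left(\frac{4 + \frac{1}{7}}{49 \left(2 + \frac{1}{7}\right)} - 71\right) - 238 = \left(\frac{1}{49} \frac{1}{\frac{15}{7}} \cdot \frac{29}{7} - 71\right) - 238 = \left(\frac{1}{49} \cdot \frac{7}{15} \cdot \frac{29}{7} - 71\right) - 238 = \left(\frac{29}{735} - 71\right) - 238 = - \frac{52156}{735} - 238 = - \frac{227086}{735}$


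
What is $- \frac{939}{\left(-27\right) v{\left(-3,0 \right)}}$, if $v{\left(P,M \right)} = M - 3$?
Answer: $- \frac{313}{27} \approx -11.593$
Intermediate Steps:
$v{\left(P,M \right)} = -3 + M$
$- \frac{939}{\left(-27\right) v{\left(-3,0 \right)}} = - \frac{939}{\left(-27\right) \left(-3 + 0\right)} = - \frac{939}{\left(-27\right) \left(-3\right)} = - \frac{939}{81} = \left(-939\right) \frac{1}{81} = - \frac{313}{27}$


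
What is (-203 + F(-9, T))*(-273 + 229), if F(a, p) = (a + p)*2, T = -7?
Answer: 10340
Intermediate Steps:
F(a, p) = 2*a + 2*p
(-203 + F(-9, T))*(-273 + 229) = (-203 + (2*(-9) + 2*(-7)))*(-273 + 229) = (-203 + (-18 - 14))*(-44) = (-203 - 32)*(-44) = -235*(-44) = 10340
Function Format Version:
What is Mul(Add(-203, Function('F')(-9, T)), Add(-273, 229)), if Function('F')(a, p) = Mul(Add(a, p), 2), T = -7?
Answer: 10340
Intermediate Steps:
Function('F')(a, p) = Add(Mul(2, a), Mul(2, p))
Mul(Add(-203, Function('F')(-9, T)), Add(-273, 229)) = Mul(Add(-203, Add(Mul(2, -9), Mul(2, -7))), Add(-273, 229)) = Mul(Add(-203, Add(-18, -14)), -44) = Mul(Add(-203, -32), -44) = Mul(-235, -44) = 10340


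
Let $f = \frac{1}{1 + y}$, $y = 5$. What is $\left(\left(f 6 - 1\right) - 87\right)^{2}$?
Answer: $7569$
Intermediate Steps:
$f = \frac{1}{6}$ ($f = \frac{1}{1 + 5} = \frac{1}{6} \approx 0.16667$)
$\left(\left(f 6 - 1\right) - 87\right)^{2} = \left(\left(\frac{1}{6} \cdot 6 - 1\right) - 87\right)^{2} = \left(\left(1 - 1\right) - 87\right)^{2} = \left(0 - 87\right)^{2} = \left(-87\right)^{2} = 7569$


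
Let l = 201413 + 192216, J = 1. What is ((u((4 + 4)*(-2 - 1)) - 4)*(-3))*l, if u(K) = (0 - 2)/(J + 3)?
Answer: 10627983/2 ≈ 5.3140e+6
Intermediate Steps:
u(K) = -½ (u(K) = (0 - 2)/(1 + 3) = -2/4 = -2*¼ = -½)
l = 393629
((u((4 + 4)*(-2 - 1)) - 4)*(-3))*l = ((-½ - 4)*(-3))*393629 = -9/2*(-3)*393629 = (27/2)*393629 = 10627983/2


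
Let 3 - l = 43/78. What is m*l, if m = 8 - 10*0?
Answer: 764/39 ≈ 19.590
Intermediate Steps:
m = 8 (m = 8 + 0 = 8)
l = 191/78 (l = 3 - 43/78 = 191/78 ≈ 2.4487)
m*l = 8*(191/78) = 764/39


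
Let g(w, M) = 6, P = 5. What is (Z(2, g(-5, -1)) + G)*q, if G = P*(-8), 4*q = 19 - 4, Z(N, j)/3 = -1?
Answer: -645/4 ≈ -161.25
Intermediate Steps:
Z(N, j) = -3 (Z(N, j) = 3*(-1) = -3)
q = 15/4 (q = (19 - 4)/4 = (1/4)*15 = 15/4 ≈ 3.7500)
G = -40 (G = 5*(-8) = -40)
(Z(2, g(-5, -1)) + G)*q = (-3 - 40)*(15/4) = -43*15/4 = -645/4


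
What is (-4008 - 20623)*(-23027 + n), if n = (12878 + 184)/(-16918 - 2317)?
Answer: 10909991271817/19235 ≈ 5.6719e+8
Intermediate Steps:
n = -13062/19235 (n = 13062/(-19235) = 13062*(-1/19235) = -13062/19235 ≈ -0.67907)
(-4008 - 20623)*(-23027 + n) = (-4008 - 20623)*(-23027 - 13062/19235) = -24631*(-442937407/19235) = 10909991271817/19235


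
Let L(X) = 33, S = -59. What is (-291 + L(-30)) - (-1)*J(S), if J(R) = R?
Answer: -317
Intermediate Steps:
(-291 + L(-30)) - (-1)*J(S) = (-291 + 33) - (-1)*(-59) = -258 - 1*59 = -258 - 59 = -317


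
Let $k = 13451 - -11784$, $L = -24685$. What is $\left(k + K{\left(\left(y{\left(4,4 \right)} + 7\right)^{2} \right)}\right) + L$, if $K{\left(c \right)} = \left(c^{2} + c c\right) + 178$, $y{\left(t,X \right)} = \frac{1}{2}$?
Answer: $\frac{56449}{8} \approx 7056.1$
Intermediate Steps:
$y{\left(t,X \right)} = \frac{1}{2}$
$K{\left(c \right)} = 178 + 2 c^{2}$ ($K{\left(c \right)} = \left(c^{2} + c^{2}\right) + 178 = 2 c^{2} + 178 = 178 + 2 c^{2}$)
$k = 25235$ ($k = 13451 + 11784 = 25235$)
$\left(k + K{\left(\left(y{\left(4,4 \right)} + 7\right)^{2} \right)}\right) + L = \left(25235 + \left(178 + 2 \left(\left(\frac{1}{2} + 7\right)^{2}\right)^{2}\right)\right) - 24685 = \left(25235 + \left(178 + 2 \left(\left(\frac{15}{2}\right)^{2}\right)^{2}\right)\right) - 24685 = \left(25235 + \left(178 + 2 \left(\frac{225}{4}\right)^{2}\right)\right) - 24685 = \left(25235 + \left(178 + 2 \cdot \frac{50625}{16}\right)\right) - 24685 = \left(25235 + \left(178 + \frac{50625}{8}\right)\right) - 24685 = \left(25235 + \frac{52049}{8}\right) - 24685 = \frac{253929}{8} - 24685 = \frac{56449}{8}$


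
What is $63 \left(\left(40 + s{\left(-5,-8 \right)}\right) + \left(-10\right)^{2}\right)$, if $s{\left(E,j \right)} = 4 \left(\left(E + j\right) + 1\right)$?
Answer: $5796$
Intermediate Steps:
$s{\left(E,j \right)} = 4 + 4 E + 4 j$ ($s{\left(E,j \right)} = 4 \left(1 + E + j\right) = 4 + 4 E + 4 j$)
$63 \left(\left(40 + s{\left(-5,-8 \right)}\right) + \left(-10\right)^{2}\right) = 63 \left(\left(40 + \left(4 + 4 \left(-5\right) + 4 \left(-8\right)\right)\right) + \left(-10\right)^{2}\right) = 63 \left(\left(40 - 48\right) + 100\right) = 63 \left(-8 + 100\right) = 63 \cdot 92 = 5796$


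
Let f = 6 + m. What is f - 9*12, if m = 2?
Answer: -100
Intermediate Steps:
f = 8 (f = 6 + 2 = 8)
f - 9*12 = 8 - 9*12 = 8 - 108 = -100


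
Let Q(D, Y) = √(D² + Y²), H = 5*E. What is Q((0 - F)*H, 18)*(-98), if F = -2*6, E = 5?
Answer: -588*√2509 ≈ -29453.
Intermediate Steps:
F = -12
H = 25 (H = 5*5 = 25)
Q((0 - F)*H, 18)*(-98) = √(((0 - 1*(-12))*25)² + 18²)*(-98) = √(((0 + 12)*25)² + 324)*(-98) = √((12*25)² + 324)*(-98) = √(300² + 324)*(-98) = √(90000 + 324)*(-98) = √90324*(-98) = (6*√2509)*(-98) = -588*√2509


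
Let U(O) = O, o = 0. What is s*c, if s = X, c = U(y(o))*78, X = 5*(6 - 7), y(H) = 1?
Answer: -390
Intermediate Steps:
X = -5 (X = 5*(-1) = -5)
c = 78 (c = 1*78 = 78)
s = -5
s*c = -5*78 = -390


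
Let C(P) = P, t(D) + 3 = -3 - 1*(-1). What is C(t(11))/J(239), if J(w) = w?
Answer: -5/239 ≈ -0.020921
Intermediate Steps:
t(D) = -5 (t(D) = -3 + (-3 - 1*(-1)) = -3 + (-3 + 1) = -3 - 2 = -5)
C(t(11))/J(239) = -5/239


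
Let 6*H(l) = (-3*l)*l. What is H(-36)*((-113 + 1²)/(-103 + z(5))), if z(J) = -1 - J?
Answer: -72576/109 ≈ -665.83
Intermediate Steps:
H(l) = -l²/2 (H(l) = ((-3*l)*l)/6 = (-3*l²)/6 = -l²/2)
H(-36)*((-113 + 1²)/(-103 + z(5))) = (-½*(-36)²)*((-113 + 1²)/(-103 + (-1 - 1*5))) = (-½*1296)*((-113 + 1)/(-103 + (-1 - 5))) = -(-72576)/(-103 - 6) = -(-72576)/(-109) = -(-72576)*(-1)/109 = -648*112/109 = -72576/109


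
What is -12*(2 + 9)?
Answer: -132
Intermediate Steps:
-12*(2 + 9) = -12*11 = -132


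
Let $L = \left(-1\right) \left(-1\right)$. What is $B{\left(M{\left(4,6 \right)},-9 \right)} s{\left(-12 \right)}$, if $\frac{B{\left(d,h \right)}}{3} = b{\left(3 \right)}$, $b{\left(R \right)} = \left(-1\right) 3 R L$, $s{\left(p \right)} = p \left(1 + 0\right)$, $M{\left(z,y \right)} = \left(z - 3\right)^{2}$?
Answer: $324$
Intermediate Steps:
$L = 1$
$M{\left(z,y \right)} = \left(-3 + z\right)^{2}$
$s{\left(p \right)} = p$ ($s{\left(p \right)} = p 1 = p$)
$b{\left(R \right)} = - 3 R$ ($b{\left(R \right)} = \left(-1\right) 3 R 1 = - 3 R 1 = - 3 R$)
$B{\left(d,h \right)} = -27$ ($B{\left(d,h \right)} = 3 \left(\left(-3\right) 3\right) = 3 \left(-9\right) = -27$)
$B{\left(M{\left(4,6 \right)},-9 \right)} s{\left(-12 \right)} = \left(-27\right) \left(-12\right) = 324$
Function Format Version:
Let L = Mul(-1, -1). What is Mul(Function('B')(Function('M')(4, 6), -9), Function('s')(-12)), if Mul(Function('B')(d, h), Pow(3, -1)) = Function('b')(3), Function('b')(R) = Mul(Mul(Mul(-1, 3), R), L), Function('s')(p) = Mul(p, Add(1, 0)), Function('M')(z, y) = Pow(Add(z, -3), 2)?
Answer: 324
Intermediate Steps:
L = 1
Function('M')(z, y) = Pow(Add(-3, z), 2)
Function('s')(p) = p (Function('s')(p) = Mul(p, 1) = p)
Function('b')(R) = Mul(-3, R) (Function('b')(R) = Mul(Mul(Mul(-1, 3), R), 1) = Mul(Mul(-3, R), 1) = Mul(-3, R))
Function('B')(d, h) = -27 (Function('B')(d, h) = Mul(3, Mul(-3, 3)) = Mul(3, -9) = -27)
Mul(Function('B')(Function('M')(4, 6), -9), Function('s')(-12)) = Mul(-27, -12) = 324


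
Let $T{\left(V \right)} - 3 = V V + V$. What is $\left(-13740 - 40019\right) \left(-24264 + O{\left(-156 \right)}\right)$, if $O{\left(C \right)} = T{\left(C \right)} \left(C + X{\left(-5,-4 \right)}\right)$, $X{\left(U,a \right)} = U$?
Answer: $210613085793$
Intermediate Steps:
$T{\left(V \right)} = 3 + V + V^{2}$ ($T{\left(V \right)} = 3 + \left(V V + V\right) = 3 + \left(V^{2} + V\right) = 3 + \left(V + V^{2}\right) = 3 + V + V^{2}$)
$O{\left(C \right)} = \left(-5 + C\right) \left(3 + C + C^{2}\right)$ ($O{\left(C \right)} = \left(3 + C + C^{2}\right) \left(C - 5\right) = \left(3 + C + C^{2}\right) \left(-5 + C\right) = \left(-5 + C\right) \left(3 + C + C^{2}\right)$)
$\left(-13740 - 40019\right) \left(-24264 + O{\left(-156 \right)}\right) = \left(-13740 - 40019\right) \left(-24264 + \left(-5 - 156\right) \left(3 - 156 + \left(-156\right)^{2}\right)\right) = - 53759 \left(-24264 - 161 \left(3 - 156 + 24336\right)\right) = - 53759 \left(-24264 - 3893463\right) = \left(-53759\right) \left(-3917727\right) = 210613085793$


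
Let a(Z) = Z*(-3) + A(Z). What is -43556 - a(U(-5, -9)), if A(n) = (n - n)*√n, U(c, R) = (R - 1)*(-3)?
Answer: -43466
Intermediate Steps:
U(c, R) = 3 - 3*R (U(c, R) = (-1 + R)*(-3) = 3 - 3*R)
A(n) = 0 (A(n) = 0*√n = 0)
a(Z) = -3*Z (a(Z) = Z*(-3) + 0 = -3*Z + 0 = -3*Z)
-43556 - a(U(-5, -9)) = -43556 - (-3)*(3 - 3*(-9)) = -43556 - (-3)*(3 + 27) = -43556 - (-3)*30 = -43556 - 1*(-90) = -43556 + 90 = -43466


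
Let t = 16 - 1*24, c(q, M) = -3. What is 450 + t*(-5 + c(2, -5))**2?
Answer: -62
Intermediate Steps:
t = -8 (t = 16 - 24 = -8)
450 + t*(-5 + c(2, -5))**2 = 450 - 8*(-5 - 3)**2 = 450 - 8*(-8)**2 = 450 - 8*64 = 450 - 512 = -62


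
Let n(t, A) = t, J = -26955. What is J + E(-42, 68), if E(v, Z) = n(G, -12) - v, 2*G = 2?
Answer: -26912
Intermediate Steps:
G = 1 (G = (1/2)*2 = 1)
E(v, Z) = 1 - v
J + E(-42, 68) = -26955 + (1 - 1*(-42)) = -26955 + (1 + 42) = -26955 + 43 = -26912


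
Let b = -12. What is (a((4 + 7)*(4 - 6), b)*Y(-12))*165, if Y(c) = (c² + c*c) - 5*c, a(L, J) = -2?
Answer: -114840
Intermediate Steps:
Y(c) = -5*c + 2*c² (Y(c) = (c² + c²) - 5*c = 2*c² - 5*c = -5*c + 2*c²)
(a((4 + 7)*(4 - 6), b)*Y(-12))*165 = -(-24)*(-5 + 2*(-12))*165 = -(-24)*(-5 - 24)*165 = -(-24)*(-29)*165 = -2*348*165 = -696*165 = -114840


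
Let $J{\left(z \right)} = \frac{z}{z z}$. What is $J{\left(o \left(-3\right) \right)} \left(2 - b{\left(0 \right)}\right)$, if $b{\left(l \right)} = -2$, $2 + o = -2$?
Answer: $\frac{1}{3} \approx 0.33333$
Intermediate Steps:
$o = -4$ ($o = -2 - 2 = -4$)
$J{\left(z \right)} = \frac{1}{z}$ ($J{\left(z \right)} = \frac{z}{z^{2}} = \frac{1}{z}$)
$J{\left(o \left(-3\right) \right)} \left(2 - b{\left(0 \right)}\right) = \frac{2 - -2}{\left(-4\right) \left(-3\right)} = \frac{2 + 2}{12} = \frac{1}{12} \cdot 4 = \frac{1}{3}$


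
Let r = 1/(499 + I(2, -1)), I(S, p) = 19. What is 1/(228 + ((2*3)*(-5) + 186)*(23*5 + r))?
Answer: 259/4705590 ≈ 5.5041e-5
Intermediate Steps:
r = 1/518 (r = 1/(499 + 19) = 1/518 ≈ 0.0019305)
1/(228 + ((2*3)*(-5) + 186)*(23*5 + r)) = 1/(228 + ((2*3)*(-5) + 186)*(23*5 + 1/518)) = 1/(228 + (6*(-5) + 186)*(115 + 1/518)) = 1/(228 + (-30 + 186)*(59571/518)) = 1/(228 + 156*(59571/518)) = 1/(228 + 4646538/259) = 1/(4705590/259) = 259/4705590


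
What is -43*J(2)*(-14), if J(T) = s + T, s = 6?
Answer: 4816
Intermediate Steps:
J(T) = 6 + T
-43*J(2)*(-14) = -43*(6 + 2)*(-14) = -43*8*(-14) = -344*(-14) = 4816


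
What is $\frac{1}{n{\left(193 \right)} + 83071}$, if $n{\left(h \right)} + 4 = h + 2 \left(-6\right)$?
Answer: $\frac{1}{83248} \approx 1.2012 \cdot 10^{-5}$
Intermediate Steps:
$n{\left(h \right)} = -16 + h$ ($n{\left(h \right)} = -4 + \left(h + 2 \left(-6\right)\right) = -4 + \left(h - 12\right) = -4 + \left(-12 + h\right) = -16 + h$)
$\frac{1}{n{\left(193 \right)} + 83071} = \frac{1}{\left(-16 + 193\right) + 83071} = \frac{1}{177 + 83071} = \frac{1}{83248}$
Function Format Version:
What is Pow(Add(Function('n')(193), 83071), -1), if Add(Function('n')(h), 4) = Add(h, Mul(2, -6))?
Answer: Rational(1, 83248) ≈ 1.2012e-5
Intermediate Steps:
Function('n')(h) = Add(-16, h) (Function('n')(h) = Add(-4, Add(h, Mul(2, -6))) = Add(-4, Add(h, -12)) = Add(-4, Add(-12, h)) = Add(-16, h))
Pow(Add(Function('n')(193), 83071), -1) = Pow(Add(Add(-16, 193), 83071), -1) = Pow(Add(177, 83071), -1) = Pow(83248, -1) = Rational(1, 83248)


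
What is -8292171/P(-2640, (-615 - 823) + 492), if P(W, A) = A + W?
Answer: 8292171/3586 ≈ 2312.4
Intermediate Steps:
-8292171/P(-2640, (-615 - 823) + 492) = -8292171/(((-615 - 823) + 492) - 2640) = -8292171/((-1438 + 492) - 2640) = -8292171/(-946 - 2640) = -8292171/(-3586) = -8292171*(-1/3586) = 8292171/3586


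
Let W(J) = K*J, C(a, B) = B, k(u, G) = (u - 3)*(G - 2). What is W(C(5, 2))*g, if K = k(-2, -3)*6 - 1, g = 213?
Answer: 63474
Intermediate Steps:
k(u, G) = (-3 + u)*(-2 + G)
K = 149 (K = (6 - 3*(-3) - 2*(-2) - 3*(-2))*6 - 1 = (6 + 9 + 4 + 6)*6 - 1 = 25*6 - 1 = 150 - 1 = 149)
W(J) = 149*J
W(C(5, 2))*g = (149*2)*213 = 298*213 = 63474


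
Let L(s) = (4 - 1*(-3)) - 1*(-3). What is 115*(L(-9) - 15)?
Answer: -575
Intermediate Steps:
L(s) = 10 (L(s) = (4 + 3) + 3 = 7 + 3 = 10)
115*(L(-9) - 15) = 115*(10 - 15) = 115*(-5) = -575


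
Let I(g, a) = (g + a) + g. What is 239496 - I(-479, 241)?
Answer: 240213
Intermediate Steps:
I(g, a) = a + 2*g (I(g, a) = (a + g) + g = a + 2*g)
239496 - I(-479, 241) = 239496 - (241 + 2*(-479)) = 239496 - (241 - 958) = 239496 - 1*(-717) = 239496 + 717 = 240213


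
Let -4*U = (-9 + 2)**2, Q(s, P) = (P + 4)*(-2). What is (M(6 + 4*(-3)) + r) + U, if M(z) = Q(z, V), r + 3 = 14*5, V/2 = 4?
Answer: 123/4 ≈ 30.750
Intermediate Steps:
V = 8 (V = 2*4 = 8)
Q(s, P) = -8 - 2*P (Q(s, P) = (4 + P)*(-2) = -8 - 2*P)
r = 67 (r = -3 + 14*5 = -3 + 70 = 67)
M(z) = -24 (M(z) = -8 - 2*8 = -8 - 16 = -24)
U = -49/4 (U = -(-9 + 2)**2/4 = -1/4*(-7)**2 = -1/4*49 = -49/4 ≈ -12.250)
(M(6 + 4*(-3)) + r) + U = (-24 + 67) - 49/4 = 43 - 49/4 = 123/4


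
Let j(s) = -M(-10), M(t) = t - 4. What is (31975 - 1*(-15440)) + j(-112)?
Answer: 47429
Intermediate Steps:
M(t) = -4 + t
j(s) = 14 (j(s) = -(-4 - 10) = -1*(-14) = 14)
(31975 - 1*(-15440)) + j(-112) = (31975 - 1*(-15440)) + 14 = (31975 + 15440) + 14 = 47415 + 14 = 47429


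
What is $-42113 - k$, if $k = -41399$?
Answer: $-714$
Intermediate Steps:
$-42113 - k = -42113 - -41399 = -42113 + 41399 = -714$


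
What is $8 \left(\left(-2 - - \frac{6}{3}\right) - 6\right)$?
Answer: $-48$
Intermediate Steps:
$8 \left(\left(-2 - - \frac{6}{3}\right) - 6\right) = 8 \left(\left(-2 - \left(-6\right) \frac{1}{3}\right) - 6\right) = 8 \left(\left(-2 - -2\right) - 6\right) = 8 \left(\left(-2 + 2\right) - 6\right) = 8 \left(0 - 6\right) = 8 \left(-6\right) = -48$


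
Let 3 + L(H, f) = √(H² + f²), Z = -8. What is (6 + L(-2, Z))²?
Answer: 77 + 12*√17 ≈ 126.48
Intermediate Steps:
L(H, f) = -3 + √(H² + f²)
(6 + L(-2, Z))² = (6 + (-3 + √((-2)² + (-8)²)))² = (6 + (-3 + √(4 + 64)))² = (6 + (-3 + √68))² = (6 + (-3 + 2*√17))² = (3 + 2*√17)²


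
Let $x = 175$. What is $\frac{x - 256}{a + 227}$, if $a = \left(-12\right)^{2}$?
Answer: $- \frac{81}{371} \approx -0.21833$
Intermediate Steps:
$a = 144$
$\frac{x - 256}{a + 227} = \frac{175 - 256}{144 + 227} = - \frac{81}{371}$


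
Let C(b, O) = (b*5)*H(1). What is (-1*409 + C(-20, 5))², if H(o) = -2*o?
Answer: 43681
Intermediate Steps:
C(b, O) = -10*b (C(b, O) = (b*5)*(-2*1) = (5*b)*(-2) = -10*b)
(-1*409 + C(-20, 5))² = (-1*409 - 10*(-20))² = (-409 + 200)² = (-209)² = 43681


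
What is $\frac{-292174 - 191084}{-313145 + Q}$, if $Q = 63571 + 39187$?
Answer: $\frac{161086}{70129} \approx 2.297$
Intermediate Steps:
$Q = 102758$
$\frac{-292174 - 191084}{-313145 + Q} = \frac{-292174 - 191084}{-313145 + 102758} = - \frac{483258}{-210387} = \left(-483258\right) \left(- \frac{1}{210387}\right) = \frac{161086}{70129}$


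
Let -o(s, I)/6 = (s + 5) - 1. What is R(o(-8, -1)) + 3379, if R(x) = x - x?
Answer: 3379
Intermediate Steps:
o(s, I) = -24 - 6*s (o(s, I) = -6*((s + 5) - 1) = -6*((5 + s) - 1) = -6*(4 + s) = -24 - 6*s)
R(x) = 0
R(o(-8, -1)) + 3379 = 0 + 3379 = 3379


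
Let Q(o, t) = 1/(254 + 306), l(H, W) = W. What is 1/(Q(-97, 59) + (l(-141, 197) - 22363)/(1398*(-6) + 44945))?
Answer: -20471920/12376403 ≈ -1.6541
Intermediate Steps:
Q(o, t) = 1/560
1/(Q(-97, 59) + (l(-141, 197) - 22363)/(1398*(-6) + 44945)) = 1/(1/560 + (197 - 22363)/(1398*(-6) + 44945)) = 1/(1/560 - 22166/(-8388 + 44945)) = 1/(1/560 - 22166/36557) = 1/(-12376403/20471920) = -20471920/12376403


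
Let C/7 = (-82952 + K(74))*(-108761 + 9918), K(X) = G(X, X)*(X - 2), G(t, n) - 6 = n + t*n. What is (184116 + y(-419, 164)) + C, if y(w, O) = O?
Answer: -219387784800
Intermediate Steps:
G(t, n) = 6 + n + n*t (G(t, n) = 6 + (n + t*n) = 6 + (n + n*t) = 6 + n + n*t)
K(X) = (-2 + X)*(6 + X + X**2) (K(X) = (6 + X + X*X)*(X - 2) = (6 + X + X**2)*(-2 + X) = (-2 + X)*(6 + X + X**2))
C = -219387969080 (C = 7*((-82952 + (-2 + 74)*(6 + 74 + 74**2))*(-108761 + 9918)) = 7*((-82952 + 72*(6 + 74 + 5476))*(-98843)) = 7*((-82952 + 72*5556)*(-98843)) = 7*((-82952 + 400032)*(-98843)) = 7*(317080*(-98843)) = 7*(-31341138440) = -219387969080)
(184116 + y(-419, 164)) + C = (184116 + 164) - 219387969080 = 184280 - 219387969080 = -219387784800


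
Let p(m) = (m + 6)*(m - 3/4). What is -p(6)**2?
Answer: -3969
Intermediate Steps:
p(m) = (6 + m)*(-3/4 + m) (p(m) = (6 + m)*(m - 3*1/4) = (6 + m)*(m - 3/4) = (6 + m)*(-3/4 + m))
-p(6)**2 = -(-9/2 + 6**2 + (21/4)*6)**2 = -(-9/2 + 36 + 63/2)**2 = -1*63**2 = -1*3969 = -3969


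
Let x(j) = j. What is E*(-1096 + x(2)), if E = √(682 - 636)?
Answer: -1094*√46 ≈ -7419.9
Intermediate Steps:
E = √46 ≈ 6.7823
E*(-1096 + x(2)) = √46*(-1096 + 2) = √46*(-1094) = -1094*√46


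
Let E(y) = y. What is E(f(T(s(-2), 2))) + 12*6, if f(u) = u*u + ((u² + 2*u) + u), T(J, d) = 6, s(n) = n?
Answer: 162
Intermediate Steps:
f(u) = 2*u² + 3*u (f(u) = u² + (u² + 3*u) = 2*u² + 3*u)
E(f(T(s(-2), 2))) + 12*6 = 6*(3 + 2*6) + 12*6 = 6*(3 + 12) + 72 = 6*15 + 72 = 90 + 72 = 162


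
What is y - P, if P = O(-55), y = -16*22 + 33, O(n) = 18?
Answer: -337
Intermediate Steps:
y = -319 (y = -352 + 33 = -319)
P = 18
y - P = -319 - 1*18 = -319 - 18 = -337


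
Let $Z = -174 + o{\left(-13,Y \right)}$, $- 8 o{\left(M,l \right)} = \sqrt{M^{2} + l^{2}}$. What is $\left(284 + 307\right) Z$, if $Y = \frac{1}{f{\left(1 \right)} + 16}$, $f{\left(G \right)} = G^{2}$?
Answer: $-102834 - \frac{591 \sqrt{48842}}{136} \approx -1.0379 \cdot 10^{5}$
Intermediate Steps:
$Y = \frac{1}{17}$ ($Y = \frac{1}{1^{2} + 16} = \frac{1}{1 + 16} = \frac{1}{17} \approx 0.058824$)
$o{\left(M,l \right)} = - \frac{\sqrt{M^{2} + l^{2}}}{8}$
$Z = -174 - \frac{\sqrt{48842}}{136}$ ($Z = -174 - \frac{\sqrt{\left(-13\right)^{2} + \left(\frac{1}{17}\right)^{2}}}{8} = -174 - \frac{\sqrt{169 + \frac{1}{289}}}{8} = -174 - \frac{\sqrt{\frac{48842}{289}}}{8} = -174 - \frac{\frac{1}{17} \sqrt{48842}}{8} = -174 - \frac{\sqrt{48842}}{136} \approx -175.63$)
$\left(284 + 307\right) Z = \left(284 + 307\right) \left(-174 - \frac{\sqrt{48842}}{136}\right) = 591 \left(-174 - \frac{\sqrt{48842}}{136}\right) = -102834 - \frac{591 \sqrt{48842}}{136}$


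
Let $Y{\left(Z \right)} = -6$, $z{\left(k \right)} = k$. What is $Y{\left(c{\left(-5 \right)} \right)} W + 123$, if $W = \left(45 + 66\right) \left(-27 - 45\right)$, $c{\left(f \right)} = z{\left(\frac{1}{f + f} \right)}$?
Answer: $48075$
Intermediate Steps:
$c{\left(f \right)} = \frac{1}{2 f}$ ($c{\left(f \right)} = \frac{1}{f + f} = \frac{1}{2 f}$)
$W = -7992$ ($W = 111 \left(-72\right) = -7992$)
$Y{\left(c{\left(-5 \right)} \right)} W + 123 = \left(-6\right) \left(-7992\right) + 123 = 47952 + 123 = 48075$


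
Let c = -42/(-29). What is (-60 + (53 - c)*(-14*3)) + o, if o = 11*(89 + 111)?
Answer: -730/29 ≈ -25.172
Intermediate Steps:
c = 42/29 (c = -42*(-1/29) = 42/29 ≈ 1.4483)
o = 2200 (o = 11*200 = 2200)
(-60 + (53 - c)*(-14*3)) + o = (-60 + (53 - 1*42/29)*(-14*3)) + 2200 = (-60 + (53 - 42/29)*(-42)) + 2200 = (-60 + (1495/29)*(-42)) + 2200 = (-60 - 62790/29) + 2200 = -64530/29 + 2200 = -730/29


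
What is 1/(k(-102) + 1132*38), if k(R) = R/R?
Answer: 1/43017 ≈ 2.3247e-5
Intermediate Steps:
k(R) = 1
1/(k(-102) + 1132*38) = 1/(1 + 1132*38) = 1/(1 + 43016) = 1/43017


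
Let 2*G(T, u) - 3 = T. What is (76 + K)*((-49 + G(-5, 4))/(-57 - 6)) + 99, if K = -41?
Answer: 1141/9 ≈ 126.78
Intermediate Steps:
G(T, u) = 3/2 + T/2
(76 + K)*((-49 + G(-5, 4))/(-57 - 6)) + 99 = (76 - 41)*((-49 + (3/2 + (1/2)*(-5)))/(-57 - 6)) + 99 = 35*((-49 + (3/2 - 5/2))/(-63)) + 99 = 35*((-49 - 1)*(-1/63)) + 99 = 35*(-50*(-1/63)) + 99 = 35*(50/63) + 99 = 250/9 + 99 = 1141/9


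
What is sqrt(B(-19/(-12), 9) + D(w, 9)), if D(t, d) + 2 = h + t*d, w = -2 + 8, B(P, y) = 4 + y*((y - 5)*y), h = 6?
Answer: sqrt(386) ≈ 19.647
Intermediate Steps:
B(P, y) = 4 + y**2*(-5 + y) (B(P, y) = 4 + y*((-5 + y)*y) = 4 + y*(y*(-5 + y)) = 4 + y**2*(-5 + y))
w = 6
D(t, d) = 4 + d*t (D(t, d) = -2 + (6 + t*d) = -2 + (6 + d*t) = 4 + d*t)
sqrt(B(-19/(-12), 9) + D(w, 9)) = sqrt((4 + 9**3 - 5*9**2) + (4 + 9*6)) = sqrt((4 + 729 - 5*81) + (4 + 54)) = sqrt((4 + 729 - 405) + 58) = sqrt(328 + 58) = sqrt(386)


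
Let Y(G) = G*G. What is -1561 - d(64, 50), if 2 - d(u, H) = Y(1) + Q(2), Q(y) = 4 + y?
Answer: -1556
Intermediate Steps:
Y(G) = G**2
d(u, H) = -5 (d(u, H) = 2 - (1**2 + (4 + 2)) = 2 - (1 + 6) = 2 - 1*7 = 2 - 7 = -5)
-1561 - d(64, 50) = -1561 - 1*(-5) = -1561 + 5 = -1556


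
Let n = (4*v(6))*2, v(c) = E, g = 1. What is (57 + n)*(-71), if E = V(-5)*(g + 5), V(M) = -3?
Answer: 6177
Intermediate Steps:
E = -18 (E = -3*(1 + 5) = -3*6 = -18)
v(c) = -18
n = -144 (n = (4*(-18))*2 = -72*2 = -144)
(57 + n)*(-71) = (57 - 144)*(-71) = -87*(-71) = 6177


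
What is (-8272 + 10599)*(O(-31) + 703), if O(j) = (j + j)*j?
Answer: 6108375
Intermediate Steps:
O(j) = 2*j² (O(j) = (2*j)*j = 2*j²)
(-8272 + 10599)*(O(-31) + 703) = (-8272 + 10599)*(2*(-31)² + 703) = 2327*(2*961 + 703) = 2327*(1922 + 703) = 2327*2625 = 6108375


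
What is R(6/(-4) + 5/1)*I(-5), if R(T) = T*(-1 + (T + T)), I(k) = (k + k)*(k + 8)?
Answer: -630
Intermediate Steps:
I(k) = 2*k*(8 + k) (I(k) = (2*k)*(8 + k) = 2*k*(8 + k))
R(T) = T*(-1 + 2*T)
R(6/(-4) + 5/1)*I(-5) = ((6/(-4) + 5/1)*(-1 + 2*(6/(-4) + 5/1)))*(2*(-5)*(8 - 5)) = ((6*(-¼) + 5*1)*(-1 + 2*(6*(-¼) + 5*1)))*(2*(-5)*3) = ((-3/2 + 5)*(-1 + 2*(-3/2 + 5)))*(-30) = (7*(-1 + 2*(7/2))/2)*(-30) = (7*(-1 + 7)/2)*(-30) = ((7/2)*6)*(-30) = 21*(-30) = -630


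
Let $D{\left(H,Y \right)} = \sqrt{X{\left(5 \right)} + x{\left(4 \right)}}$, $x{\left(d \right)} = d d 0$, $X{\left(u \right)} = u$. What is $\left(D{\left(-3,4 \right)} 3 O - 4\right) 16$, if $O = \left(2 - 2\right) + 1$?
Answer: $-64 + 48 \sqrt{5} \approx 43.331$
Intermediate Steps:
$x{\left(d \right)} = 0$ ($x{\left(d \right)} = d^{2} \cdot 0 = 0$)
$O = 1$ ($O = 0 + 1 = 1$)
$D{\left(H,Y \right)} = \sqrt{5}$ ($D{\left(H,Y \right)} = \sqrt{5 + 0} = \sqrt{5}$)
$\left(D{\left(-3,4 \right)} 3 O - 4\right) 16 = \left(\sqrt{5} \cdot 3 \cdot 1 - 4\right) 16 = \left(3 \sqrt{5} \cdot 1 - 4\right) 16 = \left(3 \sqrt{5} - 4\right) 16 = \left(-4 + 3 \sqrt{5}\right) 16 = -64 + 48 \sqrt{5}$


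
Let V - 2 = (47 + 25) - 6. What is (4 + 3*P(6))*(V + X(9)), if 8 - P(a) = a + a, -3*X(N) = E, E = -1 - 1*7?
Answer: -1696/3 ≈ -565.33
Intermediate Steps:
E = -8 (E = -1 - 7 = -8)
X(N) = 8/3 (X(N) = -⅓*(-8) = 8/3)
P(a) = 8 - 2*a (P(a) = 8 - (a + a) = 8 - 2*a)
V = 68 (V = 2 + ((47 + 25) - 6) = 2 + (72 - 6) = 2 + 66 = 68)
(4 + 3*P(6))*(V + X(9)) = (4 + 3*(8 - 2*6))*(68 + 8/3) = (4 + 3*(8 - 12))*(212/3) = (4 + 3*(-4))*(212/3) = (4 - 12)*(212/3) = -8*212/3 = -1696/3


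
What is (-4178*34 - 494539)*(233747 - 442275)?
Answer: 132747048048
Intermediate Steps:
(-4178*34 - 494539)*(233747 - 442275) = (-142052 - 494539)*(-208528) = -636591*(-208528) = 132747048048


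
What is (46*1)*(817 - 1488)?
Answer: -30866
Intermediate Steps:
(46*1)*(817 - 1488) = 46*(-671) = -30866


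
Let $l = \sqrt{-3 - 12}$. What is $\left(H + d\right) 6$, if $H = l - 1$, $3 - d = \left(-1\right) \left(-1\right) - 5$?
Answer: $36 + 6 i \sqrt{15} \approx 36.0 + 23.238 i$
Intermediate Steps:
$l = i \sqrt{15}$ ($l = \sqrt{-15} = i \sqrt{15} \approx 3.873 i$)
$d = 7$ ($d = 3 - \left(\left(-1\right) \left(-1\right) - 5\right) = 3 - \left(1 - 5\right) = 3 - -4 = 3 + 4 = 7$)
$H = -1 + i \sqrt{15}$ ($H = i \sqrt{15} - 1 = -1 + i \sqrt{15} \approx -1.0 + 3.873 i$)
$\left(H + d\right) 6 = \left(\left(-1 + i \sqrt{15}\right) + 7\right) 6 = \left(6 + i \sqrt{15}\right) 6 = 36 + 6 i \sqrt{15}$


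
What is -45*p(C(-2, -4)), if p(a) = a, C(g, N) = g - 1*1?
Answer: 135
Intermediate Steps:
C(g, N) = -1 + g (C(g, N) = g - 1 = -1 + g)
-45*p(C(-2, -4)) = -45*(-1 - 2) = -45*(-3) = 135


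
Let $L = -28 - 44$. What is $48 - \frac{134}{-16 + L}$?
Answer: $\frac{2179}{44} \approx 49.523$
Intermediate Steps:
$L = -72$ ($L = -28 - 44 = -72$)
$48 - \frac{134}{-16 + L} = 48 - \frac{134}{-16 - 72} = 48 - \frac{134}{-88} = 48 - - \frac{67}{44} = 48 + \frac{67}{44} = \frac{2179}{44}$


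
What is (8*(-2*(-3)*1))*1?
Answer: 48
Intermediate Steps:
(8*(-2*(-3)*1))*1 = (8*(6*1))*1 = (8*6)*1 = 48*1 = 48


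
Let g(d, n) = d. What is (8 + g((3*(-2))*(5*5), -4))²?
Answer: 20164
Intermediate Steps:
(8 + g((3*(-2))*(5*5), -4))² = (8 + (3*(-2))*(5*5))² = (8 - 6*25)² = (8 - 150)² = (-142)² = 20164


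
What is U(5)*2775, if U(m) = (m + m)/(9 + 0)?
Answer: 9250/3 ≈ 3083.3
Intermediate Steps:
U(m) = 2*m/9 (U(m) = (2*m)/9 = (2*m)*(⅑) = 2*m/9)
U(5)*2775 = ((2/9)*5)*2775 = (10/9)*2775 = 9250/3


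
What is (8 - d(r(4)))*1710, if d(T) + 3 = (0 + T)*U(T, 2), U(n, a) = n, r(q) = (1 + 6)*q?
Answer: -1321830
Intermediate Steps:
r(q) = 7*q
d(T) = -3 + T² (d(T) = -3 + (0 + T)*T = -3 + T*T = -3 + T²)
(8 - d(r(4)))*1710 = (8 - (-3 + (7*4)²))*1710 = (8 - (-3 + 28²))*1710 = (8 - (-3 + 784))*1710 = (8 - 1*781)*1710 = (8 - 781)*1710 = -773*1710 = -1321830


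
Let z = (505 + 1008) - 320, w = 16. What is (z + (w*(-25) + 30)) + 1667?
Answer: 2490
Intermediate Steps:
z = 1193 (z = 1513 - 320 = 1193)
(z + (w*(-25) + 30)) + 1667 = (1193 + (16*(-25) + 30)) + 1667 = (1193 + (-400 + 30)) + 1667 = (1193 - 370) + 1667 = 823 + 1667 = 2490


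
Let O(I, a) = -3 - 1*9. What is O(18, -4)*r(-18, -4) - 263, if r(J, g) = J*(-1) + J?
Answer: -263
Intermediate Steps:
O(I, a) = -12 (O(I, a) = -3 - 9 = -12)
r(J, g) = 0 (r(J, g) = -J + J = 0)
O(18, -4)*r(-18, -4) - 263 = -12*0 - 263 = 0 - 263 = -263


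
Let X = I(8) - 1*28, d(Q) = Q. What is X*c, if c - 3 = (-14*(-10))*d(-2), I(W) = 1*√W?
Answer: 7756 - 554*√2 ≈ 6972.5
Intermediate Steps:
I(W) = √W
c = -277 (c = 3 - 14*(-10)*(-2) = 3 + 140*(-2) = 3 - 280 = -277)
X = -28 + 2*√2 (X = √8 - 1*28 = 2*√2 - 28 = -28 + 2*√2 ≈ -25.172)
X*c = (-28 + 2*√2)*(-277) = 7756 - 554*√2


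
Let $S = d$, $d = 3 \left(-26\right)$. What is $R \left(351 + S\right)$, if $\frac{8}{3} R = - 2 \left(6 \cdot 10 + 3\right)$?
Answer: $- \frac{51597}{4} \approx -12899.0$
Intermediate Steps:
$d = -78$
$R = - \frac{189}{4}$ ($R = \frac{3 \left(- 2 \left(6 \cdot 10 + 3\right)\right)}{8} = \frac{3 \left(- 2 \left(60 + 3\right)\right)}{8} = \frac{3 \left(\left(-2\right) 63\right)}{8} = \frac{3}{8} \left(-126\right) = - \frac{189}{4} \approx -47.25$)
$S = -78$
$R \left(351 + S\right) = - \frac{189 \left(351 - 78\right)}{4} = \left(- \frac{189}{4}\right) 273 = - \frac{51597}{4}$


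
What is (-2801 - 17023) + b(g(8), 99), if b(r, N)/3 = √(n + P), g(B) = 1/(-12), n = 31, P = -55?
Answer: -19824 + 6*I*√6 ≈ -19824.0 + 14.697*I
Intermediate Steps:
g(B) = -1/12
b(r, N) = 6*I*√6 (b(r, N) = 3*√(31 - 55) = 3*√(-24) = 3*(2*I*√6) = 6*I*√6)
(-2801 - 17023) + b(g(8), 99) = (-2801 - 17023) + 6*I*√6 = -19824 + 6*I*√6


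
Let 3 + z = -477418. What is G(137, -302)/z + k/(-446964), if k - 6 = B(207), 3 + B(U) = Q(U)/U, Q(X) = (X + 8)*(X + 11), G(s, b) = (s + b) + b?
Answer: 2933480315/6310247138244 ≈ 0.00046488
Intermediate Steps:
z = -477421 (z = -3 - 477418 = -477421)
G(s, b) = s + 2*b (G(s, b) = (b + s) + b = s + 2*b)
Q(X) = (8 + X)*(11 + X)
B(U) = -3 + (88 + U**2 + 19*U)/U
k = 47491/207 (k = 6 + (16 + 207 + 88/207) = 6 + 46249/207 = 47491/207 ≈ 229.43)
G(137, -302)/z + k/(-446964) = (137 + 2*(-302))/(-477421) + (47491/207)/(-446964) = (137 - 604)*(-1/477421) + (47491/207)*(-1/446964) = -467*(-1/477421) - 47491/92521548 = 467/477421 - 47491/92521548 = 2933480315/6310247138244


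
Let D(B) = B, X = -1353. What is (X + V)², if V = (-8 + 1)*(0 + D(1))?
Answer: 1849600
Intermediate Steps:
V = -7 (V = (-8 + 1)*(0 + 1) = -7*1 = -7)
(X + V)² = (-1353 - 7)² = (-1360)² = 1849600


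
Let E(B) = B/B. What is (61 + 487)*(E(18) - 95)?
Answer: -51512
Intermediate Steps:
E(B) = 1
(61 + 487)*(E(18) - 95) = (61 + 487)*(1 - 95) = 548*(-94) = -51512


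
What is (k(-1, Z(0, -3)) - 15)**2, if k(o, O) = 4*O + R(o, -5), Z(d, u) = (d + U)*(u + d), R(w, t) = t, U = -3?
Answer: 256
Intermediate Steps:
Z(d, u) = (-3 + d)*(d + u) (Z(d, u) = (d - 3)*(u + d) = (-3 + d)*(d + u))
k(o, O) = -5 + 4*O (k(o, O) = 4*O - 5 = -5 + 4*O)
(k(-1, Z(0, -3)) - 15)**2 = ((-5 + 4*(0**2 - 3*0 - 3*(-3) + 0*(-3))) - 15)**2 = ((-5 + 4*(0 + 0 + 9 + 0)) - 15)**2 = ((-5 + 4*9) - 15)**2 = ((-5 + 36) - 15)**2 = (31 - 15)**2 = 16**2 = 256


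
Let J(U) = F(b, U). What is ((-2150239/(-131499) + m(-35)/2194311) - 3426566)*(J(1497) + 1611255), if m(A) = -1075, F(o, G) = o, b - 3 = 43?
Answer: -531047148489438141071690/96183234063 ≈ -5.5212e+12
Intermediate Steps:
b = 46 (b = 3 + 43 = 46)
J(U) = 46
((-2150239/(-131499) + m(-35)/2194311) - 3426566)*(J(1497) + 1611255) = ((-2150239/(-131499) - 1075/2194311) - 3426566)*(46 + 1611255) = ((-2150239*(-1/131499) - 1075*1/2194311) - 3426566)*1611301 = ((2150239/131499 - 1075/2194311) - 3426566)*1611301 = (1572717242968/96183234063 - 3426566)*1611301 = -329576626893074690/96183234063*1611301 = -531047148489438141071690/96183234063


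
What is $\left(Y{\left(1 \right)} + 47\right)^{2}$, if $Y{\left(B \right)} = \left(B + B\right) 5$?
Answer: $3249$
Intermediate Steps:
$Y{\left(B \right)} = 10 B$ ($Y{\left(B \right)} = 2 B 5 = 10 B$)
$\left(Y{\left(1 \right)} + 47\right)^{2} = \left(10 \cdot 1 + 47\right)^{2} = \left(10 + 47\right)^{2} = 57^{2} = 3249$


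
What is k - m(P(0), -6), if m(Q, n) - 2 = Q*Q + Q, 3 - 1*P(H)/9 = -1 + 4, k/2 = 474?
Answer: 946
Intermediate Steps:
k = 948 (k = 2*474 = 948)
P(H) = 0 (P(H) = 27 - 9*(-1 + 4) = 27 - 9*3 = 27 - 27 = 0)
m(Q, n) = 2 + Q + Q**2 (m(Q, n) = 2 + (Q*Q + Q) = 2 + (Q**2 + Q) = 2 + (Q + Q**2) = 2 + Q + Q**2)
k - m(P(0), -6) = 948 - (2 + 0 + 0**2) = 948 - (2 + 0 + 0) = 948 - 1*2 = 948 - 2 = 946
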